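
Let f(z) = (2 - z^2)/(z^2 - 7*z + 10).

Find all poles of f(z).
{2, 5}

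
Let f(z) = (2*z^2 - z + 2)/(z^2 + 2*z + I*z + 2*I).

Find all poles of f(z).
{-2, -I}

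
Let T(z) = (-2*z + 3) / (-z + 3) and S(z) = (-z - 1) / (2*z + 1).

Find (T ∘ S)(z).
(8*z + 5)/(7*z + 4)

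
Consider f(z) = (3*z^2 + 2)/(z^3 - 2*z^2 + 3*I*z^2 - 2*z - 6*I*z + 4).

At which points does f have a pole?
The singularities of f are the zeros of the denominator. Factoring,
  z^3 - 2*z^2 + 3*I*z^2 - 2*z - 6*I*z + 4 = (z + I)*(z + 2*I)*(z - 2)
so the candidates are z = -I, z = -2*I, z = 2.

Check the numerator P(z) = 3*z^2 + 2 at each one:
  P(-I) = -1 ≠ 0, so z = -I is a (simple) pole.
  P(-2*I) = -10 ≠ 0, so z = -2*I is a (simple) pole.
  P(2) = 14 ≠ 0, so z = 2 is a (simple) pole.

Poles of f: {-2*I, -I, 2}

Final answer: {-2*I, -I, 2}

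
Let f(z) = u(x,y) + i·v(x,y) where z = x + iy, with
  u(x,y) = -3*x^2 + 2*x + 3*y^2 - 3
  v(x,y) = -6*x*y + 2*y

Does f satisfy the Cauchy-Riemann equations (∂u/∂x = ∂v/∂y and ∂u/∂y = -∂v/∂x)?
∂u/∂x = 2 - 6*x
∂v/∂y = 2 - 6*x
∂u/∂y = 6*y
∂v/∂x = -6*y
∂u/∂x = ∂v/∂y and ∂u/∂y = -∂v/∂x hold identically; f is analytic.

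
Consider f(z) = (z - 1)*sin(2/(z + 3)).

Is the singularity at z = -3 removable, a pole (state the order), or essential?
essential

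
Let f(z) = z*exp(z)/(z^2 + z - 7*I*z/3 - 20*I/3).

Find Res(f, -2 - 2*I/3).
Write f(z) = P(z)/Q(z) with P(z) = z*exp(z) and Q(z) = z^2 + z - 7*I*z/3 - 20*I/3.
The denominator factors as Q(z) = (z + 2 + 2*I/3)*(z - 1 - 3*I), so z = -2 - 2*I/3 is a simple zero of Q and P is analytic there; z = -2 - 2*I/3 is therefore a simple pole and
  Res(f, z₀) = P(z₀)/Q'(z₀).

Q'(z) = 2*z + 1 - 7*I/3, so Q'(-2 - 2*I/3) = -3 - 11*I/3.
P(-2 - 2*I/3) = (-2 - 2*I/3)*exp(-2 - 2*I/3).

Res(f, -2 - 2*I/3) = ((-2 - 2*I/3)*exp(-2 - 2*I/3))/(-3 - 11*I/3) = (38/101 - 24*I/101)*exp(-2 - 2*I/3)

Final answer: (38/101 - 24*I/101)*exp(-2 - 2*I/3)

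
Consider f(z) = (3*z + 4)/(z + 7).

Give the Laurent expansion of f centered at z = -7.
-17/(z + 7) + 3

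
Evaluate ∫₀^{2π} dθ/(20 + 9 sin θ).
Call the integral J. The integrand is 2π-periodic and we integrate over a full period, so shifting θ does not change the value (θ → θ + π/2 turns sin θ into cos θ). Hence
  J = ∫₀^{2π} dθ/(20 + 9 cos θ).
Put z = e^{iθ}: then cos θ = (z + 1/z)/2, dθ = dz/(iz), and z runs once counterclockwise around |z| = 1:
  J = ∮_{|z|=1} 1/(20 + 9*(z + 1/z)/2) · dz/(iz) = (2/i) ∮_{|z|=1} dz/(9*z^2 + 40*z + 9).
The roots of 9*z^2 + 40*z + 9 are z = (-20 ± sqrt(20^2 - 9^2))/9, with sqrt(319) = sqrt(319); their product is 1, so only z₊ = -20/9 + sqrt(319)/9 lies inside the unit circle (z₋ = -20/9 - sqrt(319)/9 lies outside).
z₊ is a simple zero of q(z) = 9*z^2 + 40*z + 9, so Res(1/q, z₊) = 1/q'(z₊) with q'(z) = 18*z + 40; and q'(z₊) = 9*(z₊ - z₋) = 2*sqrt(319).
Therefore J = (2/i) · 2πi · 1/(2*sqrt(319)) = 2*pi/(sqrt(319)) = 2*sqrt(319)*pi/319

Final answer: 2*sqrt(319)*pi/319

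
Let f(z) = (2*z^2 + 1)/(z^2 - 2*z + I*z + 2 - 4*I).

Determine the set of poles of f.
The singularities of f are the zeros of the denominator. Factoring,
  z^2 - 2*z + I*z + 2 - 4*I = (z + 2*I)*(z - 2 - I)
so the candidates are z = -2*I, z = 2 + I.

Check the numerator P(z) = 2*z^2 + 1 at each one:
  P(-2*I) = -7 ≠ 0, so z = -2*I is a (simple) pole.
  P(2 + I) = 7 + 8*I ≠ 0, so z = 2 + I is a (simple) pole.

Poles of f: {-2*I, 2 + I}

Final answer: {-2*I, 2 + I}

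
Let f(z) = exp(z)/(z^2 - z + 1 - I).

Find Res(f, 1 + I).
(1/5 - 2*I/5)*exp(1 + I)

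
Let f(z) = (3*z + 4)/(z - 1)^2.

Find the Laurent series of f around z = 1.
7/(z - 1)^2 + 3/(z - 1)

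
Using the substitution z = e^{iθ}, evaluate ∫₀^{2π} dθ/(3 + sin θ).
Call the integral J. The integrand is 2π-periodic and we integrate over a full period, so shifting θ does not change the value (θ → θ + π/2 turns sin θ into cos θ). Hence
  J = ∫₀^{2π} dθ/(3 + cos θ).
Put z = e^{iθ}: then cos θ = (z + 1/z)/2, dθ = dz/(iz), and z runs once counterclockwise around |z| = 1:
  J = ∮_{|z|=1} 1/(3 + (z + 1/z)/2) · dz/(iz) = (2/i) ∮_{|z|=1} dz/(z^2 + 6*z + 1).
The roots of z^2 + 6*z + 1 are z = (-3 ± sqrt(3^2 - 1^2)), with sqrt(8) = 2*sqrt(2); their product is 1, so only z₊ = -3 + 2*sqrt(2) lies inside the unit circle (z₋ = -3 - 2*sqrt(2) lies outside).
z₊ is a simple zero of q(z) = z^2 + 6*z + 1, so Res(1/q, z₊) = 1/q'(z₊) with q'(z) = 2*z + 6; and q'(z₊) = (z₊ - z₋) = 4*sqrt(2).
Therefore J = (2/i) · 2πi · 1/(4*sqrt(2)) = 2*pi/(2*sqrt(2)) = sqrt(2)*pi/2

Final answer: sqrt(2)*pi/2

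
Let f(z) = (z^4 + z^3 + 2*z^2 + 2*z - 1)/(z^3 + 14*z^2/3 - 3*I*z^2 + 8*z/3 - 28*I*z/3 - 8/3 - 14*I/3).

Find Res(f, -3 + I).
Write f(z) = P(z)/Q(z) with P(z) = z^4 + z^3 + 2*z^2 + 2*z - 1 and Q(z) = z^3 + 14*z^2/3 - 3*I*z^2 + 8*z/3 - 28*I*z/3 - 8/3 - 14*I/3.
The denominator factors as Q(z) = (z + 2/3 - I)*(z + 3 - I)*(z + 1 - I), so z = -3 + I is a simple zero of Q and P is analytic there; z = -3 + I is therefore a simple pole and
  Res(f, z₀) = P(z₀)/Q'(z₀).

Q'(z) = 3*z^2 + 28*z/3 - 6*I*z + 8/3 - 28*I/3, so Q'(-3 + I) = 14/3.
P(-3 + I) = 19 - 80*I.

Res(f, -3 + I) = (19 - 80*I)/(14/3) = 57/14 - 120*I/7

Final answer: 57/14 - 120*I/7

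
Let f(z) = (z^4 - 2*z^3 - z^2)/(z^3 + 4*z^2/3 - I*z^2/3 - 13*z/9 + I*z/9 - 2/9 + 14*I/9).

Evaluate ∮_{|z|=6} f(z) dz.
By the residue theorem, ∮_C f(z) dz = 2πi · (sum of the residues of f at the poles inside |z| = 6).

The denominator factors as (z - 1 + I/3)*(z + 1/3 - 2*I/3)*(z + 2), so the singularities of f are simple poles at z = 1 - I/3, z = -1/3 + 2*I/3, z = -2.
  |1 - I/3|² = 10/9 < 36 = 6², so this pole is inside the contour.
  |-1/3 + 2*I/3|² = 5/9 < 36 = 6², so this pole is inside the contour.
  |-2|² = 4 < 36 = 6², so this pole is inside the contour.

With P(z) = z^4 - 2*z^3 - z^2 and Q(z) = z^3 + 4*z^2/3 - I*z^2/3 - 13*z/9 + I*z/9 - 2/9 + 14*I/9, each pole is simple, so Res(f, z₀) = P(z₀)/Q'(z₀) with Q'(z) = 3*z^2 + 8*z/3 - 2*I*z/3 - 13/9 + I/9.
  Res(f, 1 - I/3) = P(1 - I/3)/Q'(1 - I/3) = (-152/81 + 38*I/27)/(11/3 - 31*I/9) = -19/41 - 19*I/369
  Res(f, -1/3 + 2*I/3) = P(-1/3 + 2*I/3)/Q'(-1/3 + 2*I/3) = (-46/81 + 8*I/9)/(-26/9 + 7*I/9) = 68/261 - 62*I/261
  Res(f, -2) = P(-2)/Q'(-2) = (28)/(47/9 + 13*I/9) = 5922/1189 - 1638*I/1189

Sum of residues inside C: 43/9 - 5*I/3
∮_C f(z) dz = 2πi · (43/9 - 5*I/3) = pi*(10/3 + 86*I/9)

Final answer: pi*(10/3 + 86*I/9)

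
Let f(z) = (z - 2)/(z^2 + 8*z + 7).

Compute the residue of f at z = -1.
Write f(z) = P(z)/Q(z) with P(z) = z - 2 and Q(z) = z^2 + 8*z + 7.
The denominator factors as Q(z) = (z + 7)*(z + 1), so z = -1 is a simple zero of Q and P is analytic there; z = -1 is therefore a simple pole and
  Res(f, z₀) = P(z₀)/Q'(z₀).

Q'(z) = 2*z + 8, so Q'(-1) = 6.
P(-1) = -3.

Res(f, -1) = (-3)/(6) = -1/2

Final answer: -1/2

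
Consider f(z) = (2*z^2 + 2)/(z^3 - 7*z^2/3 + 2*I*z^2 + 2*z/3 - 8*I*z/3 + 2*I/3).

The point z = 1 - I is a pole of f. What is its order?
2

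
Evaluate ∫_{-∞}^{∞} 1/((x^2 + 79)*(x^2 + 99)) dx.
Let f(z) = 1/((z^2 + 79)*(z^2 + 99)). The denominator has no real zeros and deg Q - deg P = 4 ≥ 2, so the integral of f over the upper semicircle |z| = R tends to 0 as R → ∞. Closing the contour in the upper half-plane,
  ∫_{-∞}^{∞} f(x) dx = 2πi · Σ Res(f, z_k)  over the poles with Im z_k > 0.

Zeros of the denominator: z^2 + 99 = 0 gives z = ±3*sqrt(11)*I; z^2 + 79 = 0 gives z = ±sqrt(79)*I.
Upper half-plane: z = 3*sqrt(11)*I, z = sqrt(79)*I (simple).

Each pole is a simple zero of Q(z) = z^4 + 178*z^2 + 7821, so Res(f, z₀) = P(z₀)/Q'(z₀) with P(z) = 1, Q'(z) = 4*z^3 + 356*z:
  Res(f, 3*sqrt(11)*I) = (1)/(-120*sqrt(11)*I) = sqrt(11)*I/1320
  Res(f, sqrt(79)*I) = (1)/(40*sqrt(79)*I) = -sqrt(79)*I/3160

Sum of residues: I*(-sqrt(79)/3160 + sqrt(11)/1320)
∫_{-∞}^{∞} f(x) dx = 2πi · (I*(-sqrt(79)/3160 + sqrt(11)/1320)) = pi*(-79*sqrt(11) + 33*sqrt(79))/52140

Final answer: pi*(-79*sqrt(11) + 33*sqrt(79))/52140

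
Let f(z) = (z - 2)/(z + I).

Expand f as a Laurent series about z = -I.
(-2 - I)/(z + I) + 1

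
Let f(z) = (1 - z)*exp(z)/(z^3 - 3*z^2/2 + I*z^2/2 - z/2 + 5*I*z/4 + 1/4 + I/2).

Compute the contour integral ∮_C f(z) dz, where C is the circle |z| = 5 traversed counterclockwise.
By the residue theorem, ∮_C f(z) dz = 2πi · (sum of the residues of f at the poles inside |z| = 5).

The denominator factors as (z - 2 + I)*(z + 1/2)*(z - I/2), so the singularities of f are simple poles at z = 2 - I, z = -1/2, z = I/2.
  |2 - I|² = 5 < 25 = 5², so this pole is inside the contour.
  |-1/2|² = 1/4 < 25 = 5², so this pole is inside the contour.
  |I/2|² = 1/4 < 25 = 5², so this pole is inside the contour.

With P(z) = (1 - z)*exp(z) and Q(z) = z^3 - 3*z^2/2 + I*z^2/2 - z/2 + 5*I*z/4 + 1/4 + I/2, each pole is simple, so Res(f, z₀) = P(z₀)/Q'(z₀) with Q'(z) = 3*z^2 - 3*z + I*z - 1/2 + 5*I/4.
  Res(f, 2 - I) = P(2 - I)/Q'(2 - I) = ((-1 + I)*exp(2 - I))/(7/2 - 23*I/4) = (-148/725 - 36*I/725)*exp(2 - I)
  Res(f, -1/2) = P(-1/2)/Q'(-1/2) = (3*exp(-1/2)/2)/(7/4 + 3*I/4) = (21/29 - 9*I/29)*exp(-1/2)
  Res(f, I/2) = P(I/2)/Q'(I/2) = ((1 - I/2)*exp(I/2))/(-7/4 - I/4) = (-13/25 + 9*I/25)*exp(I/2)

Sum of residues inside C: (21/29 - 9*I/29)*exp(-1/2) + (-13/25 + 9*I/25)*exp(I/2) + (-148/725 - 36*I/725)*exp(2 - I)
∮_C f(z) dz = 2πi · ((21/29 - 9*I/29)*exp(-1/2) + (-13/25 + 9*I/25)*exp(I/2) + (-148/725 - 36*I/725)*exp(2 - I)) = pi*(72/725 - 296*I/725)*exp(2 - I) + pi*(-18/25 - 26*I/25)*exp(I/2) + pi*(18/29 + 42*I/29)*exp(-1/2)

Final answer: pi*(72/725 - 296*I/725)*exp(2 - I) + pi*(-18/25 - 26*I/25)*exp(I/2) + pi*(18/29 + 42*I/29)*exp(-1/2)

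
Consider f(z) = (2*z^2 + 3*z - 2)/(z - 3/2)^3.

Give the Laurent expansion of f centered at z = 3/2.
Put w = z - (3/2), i.e. z = w + 3/2. The denominator is w^3, so it suffices to rewrite the numerator in powers of w.

P(z) = 2*z^2 + 3*z - 2
P(w + 3/2) = 7 + 9*w + 2*w^2

Dividing each term by w^3:
  f = 7/w^3 + 9/w^2 + 2/w

Substituting back w = z - 3/2:
  f(z) = 7/(z - 3/2)^3 + 9/(z - 3/2)^2 + 2/(z - 3/2)

The series is finite because the numerator is a polynomial; the negative powers form the principal part, and the coefficient of 1/(z - 3/2) gives Res(f, 3/2) = 2.

Final answer: 7/(z - 3/2)^3 + 9/(z - 3/2)^2 + 2/(z - 3/2)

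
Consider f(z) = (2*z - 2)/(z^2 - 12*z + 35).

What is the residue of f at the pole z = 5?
Write f(z) = P(z)/Q(z) with P(z) = 2*z - 2 and Q(z) = z^2 - 12*z + 35.
The denominator factors as Q(z) = (z - 7)*(z - 5), so z = 5 is a simple zero of Q and P is analytic there; z = 5 is therefore a simple pole and
  Res(f, z₀) = P(z₀)/Q'(z₀).

Q'(z) = 2*z - 12, so Q'(5) = -2.
P(5) = 8.

Res(f, 5) = (8)/(-2) = -4

Final answer: -4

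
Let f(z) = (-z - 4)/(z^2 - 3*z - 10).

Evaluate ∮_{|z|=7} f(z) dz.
By the residue theorem, ∮_C f(z) dz = 2πi · (sum of the residues of f at the poles inside |z| = 7).

The denominator factors as (z - 5)*(z + 2), so the singularities of f are simple poles at z = 5, z = -2.
  |5|² = 25 < 49 = 7², so this pole is inside the contour.
  |-2|² = 4 < 49 = 7², so this pole is inside the contour.

With P(z) = -z - 4 and Q(z) = z^2 - 3*z - 10, each pole is simple, so Res(f, z₀) = P(z₀)/Q'(z₀) with Q'(z) = 2*z - 3.
  Res(f, 5) = P(5)/Q'(5) = (-9)/(7) = -9/7
  Res(f, -2) = P(-2)/Q'(-2) = (-2)/(-7) = 2/7

Sum of residues inside C: -1
∮_C f(z) dz = 2πi · (-1) = -2*I*pi

Final answer: -2*I*pi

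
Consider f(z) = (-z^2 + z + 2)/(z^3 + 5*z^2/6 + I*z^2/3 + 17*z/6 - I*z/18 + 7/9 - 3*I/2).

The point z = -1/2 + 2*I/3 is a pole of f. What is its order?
Factor the denominator:
  z^3 + 5*z^2/6 + I*z^2/3 + 17*z/6 - I*z/18 + 7/9 - 3*I/2 = (z + 1/2 - 2*I/3)*(z - I)*(z + 1/3 + 2*I)

The numerator P(z) = -z^2 + z + 2 has P(-1/2 + 2*I/3) = 61/36 + 4*I/3 ≠ 0, so no factor of (z + 1/2 - 2*I/3) cancels.
Near z = -1/2 + 2*I/3 we can therefore write f(z) = g(z)/(z + 1/2 - 2*I/3) with g analytic at -1/2 + 2*I/3 and g(-1/2 + 2*I/3) ≠ 0 (g is the numerator divided by the remaining denominator factors).

Hence z = -1/2 + 2*I/3 is a pole of order 1.

Final answer: 1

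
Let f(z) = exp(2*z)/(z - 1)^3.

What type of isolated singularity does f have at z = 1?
pole of order 3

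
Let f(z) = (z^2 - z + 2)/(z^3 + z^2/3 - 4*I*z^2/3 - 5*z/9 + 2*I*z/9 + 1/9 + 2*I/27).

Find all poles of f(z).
The singularities of f are the zeros of the denominator. Factoring,
  z^3 + z^2/3 - 4*I*z^2/3 - 5*z/9 + 2*I*z/9 + 1/9 + 2*I/27 = (z - 1/3)*(z + 2/3 - I)*(z - I/3)
so the candidates are z = 1/3, z = -2/3 + I, z = I/3.

Check the numerator P(z) = z^2 - z + 2 at each one:
  P(1/3) = 16/9 ≠ 0, so z = 1/3 is a (simple) pole.
  P(-2/3 + I) = 19/9 - 7*I/3 ≠ 0, so z = -2/3 + I is a (simple) pole.
  P(I/3) = 17/9 - I/3 ≠ 0, so z = I/3 is a (simple) pole.

Poles of f: {-2/3 + I, I/3, 1/3}

Final answer: {-2/3 + I, I/3, 1/3}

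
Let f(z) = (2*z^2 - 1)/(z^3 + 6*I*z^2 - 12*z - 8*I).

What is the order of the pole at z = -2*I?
3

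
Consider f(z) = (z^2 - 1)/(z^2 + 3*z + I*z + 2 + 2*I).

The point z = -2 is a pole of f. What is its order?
1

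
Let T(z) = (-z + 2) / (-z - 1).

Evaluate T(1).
-1/2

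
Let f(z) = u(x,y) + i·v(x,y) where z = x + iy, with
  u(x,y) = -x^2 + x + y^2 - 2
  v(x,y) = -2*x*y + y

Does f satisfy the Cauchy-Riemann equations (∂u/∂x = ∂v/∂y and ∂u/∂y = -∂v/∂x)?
∂u/∂x = 1 - 2*x
∂v/∂y = 1 - 2*x
∂u/∂y = 2*y
∂v/∂x = -2*y
∂u/∂x = ∂v/∂y and ∂u/∂y = -∂v/∂x hold identically; f is analytic.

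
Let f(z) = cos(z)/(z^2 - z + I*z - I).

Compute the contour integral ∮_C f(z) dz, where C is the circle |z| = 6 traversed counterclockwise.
By the residue theorem, ∮_C f(z) dz = 2πi · (sum of the residues of f at the poles inside |z| = 6).

The denominator factors as (z - 1)*(z + I), so the singularities of f are simple poles at z = 1, z = -I.
  |1|² = 1 < 36 = 6², so this pole is inside the contour.
  |-I|² = 1 < 36 = 6², so this pole is inside the contour.

With P(z) = cos(z) and Q(z) = z^2 - z + I*z - I, each pole is simple, so Res(f, z₀) = P(z₀)/Q'(z₀) with Q'(z) = 2*z - 1 + I.
  Res(f, 1) = P(1)/Q'(1) = (cos(1))/(1 + I) = (1/2 - I/2)*cos(1)
  Res(f, -I) = P(-I)/Q'(-I) = (cosh(1))/(-1 - I) = (-1/2 + I/2)*cosh(1)

Sum of residues inside C: (1/2 - I/2)*cos(1) + (-1/2 + I/2)*cosh(1)
∮_C f(z) dz = 2πi · ((1/2 - I/2)*cos(1) + (-1/2 + I/2)*cosh(1)) = pi*(-1 - I)*cosh(1) + pi*(1 + I)*cos(1)

Final answer: pi*(-1 - I)*cosh(1) + pi*(1 + I)*cos(1)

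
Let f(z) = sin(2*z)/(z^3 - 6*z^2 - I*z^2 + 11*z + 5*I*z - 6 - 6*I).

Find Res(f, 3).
Write f(z) = P(z)/Q(z) with P(z) = sin(2*z) and Q(z) = z^3 - 6*z^2 - I*z^2 + 11*z + 5*I*z - 6 - 6*I.
The denominator factors as Q(z) = (z - 2)*(z - 1 - I)*(z - 3), so z = 3 is a simple zero of Q and P is analytic there; z = 3 is therefore a simple pole and
  Res(f, z₀) = P(z₀)/Q'(z₀).

Q'(z) = 3*z^2 - 12*z - 2*I*z + 11 + 5*I, so Q'(3) = 2 - I.
P(3) = sin(6).

Res(f, 3) = (sin(6))/(2 - I) = (2/5 + I/5)*sin(6)

Final answer: (2/5 + I/5)*sin(6)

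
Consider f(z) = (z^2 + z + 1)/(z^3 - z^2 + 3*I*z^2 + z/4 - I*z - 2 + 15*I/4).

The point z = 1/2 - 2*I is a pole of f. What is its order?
Factor the denominator:
  z^3 - z^2 + 3*I*z^2 + z/4 - I*z - 2 + 15*I/4 = (z - 1/2 + 2*I)^2*(z - I)

The numerator P(z) = z^2 + z + 1 has P(1/2 - 2*I) = -9/4 - 4*I ≠ 0, so no factor of (z - 1/2 + 2*I) cancels.
Near z = 1/2 - 2*I we can therefore write f(z) = g(z)/(z - 1/2 + 2*I)^2 with g analytic at 1/2 - 2*I and g(1/2 - 2*I) ≠ 0 (g is the numerator divided by the remaining denominator factors).

Hence z = 1/2 - 2*I is a pole of order 2.

Final answer: 2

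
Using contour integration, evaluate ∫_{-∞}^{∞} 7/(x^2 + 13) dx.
Let f(z) = 7/(z^2 + 13). The denominator has no real zeros and deg Q - deg P = 2 ≥ 2, so the integral of f over the upper semicircle |z| = R tends to 0 as R → ∞. Closing the contour in the upper half-plane,
  ∫_{-∞}^{∞} f(x) dx = 2πi · Σ Res(f, z_k)  over the poles with Im z_k > 0.

Zeros of the denominator: z^2 + 13 = 0 gives z = ±sqrt(13)*I.
Upper half-plane: z = sqrt(13)*I (simple).

Each pole is a simple zero of Q(z) = z^2 + 13, so Res(f, z₀) = P(z₀)/Q'(z₀) with P(z) = 7, Q'(z) = 2*z:
  Res(f, sqrt(13)*I) = (7)/(2*sqrt(13)*I) = -7*sqrt(13)*I/26

∫_{-∞}^{∞} f(x) dx = 2πi · (-7*sqrt(13)*I/26) = 7*sqrt(13)*pi/13

Final answer: 7*sqrt(13)*pi/13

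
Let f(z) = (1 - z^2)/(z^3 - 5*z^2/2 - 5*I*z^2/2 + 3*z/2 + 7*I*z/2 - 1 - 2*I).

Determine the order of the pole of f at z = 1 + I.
1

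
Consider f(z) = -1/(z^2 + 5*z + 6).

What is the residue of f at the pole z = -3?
Write f(z) = P(z)/Q(z) with P(z) = -1 and Q(z) = z^2 + 5*z + 6.
The denominator factors as Q(z) = (z + 2)*(z + 3), so z = -3 is a simple zero of Q and P is analytic there; z = -3 is therefore a simple pole and
  Res(f, z₀) = P(z₀)/Q'(z₀).

Q'(z) = 2*z + 5, so Q'(-3) = -1.
P(-3) = -1.

Res(f, -3) = (-1)/(-1) = 1

Final answer: 1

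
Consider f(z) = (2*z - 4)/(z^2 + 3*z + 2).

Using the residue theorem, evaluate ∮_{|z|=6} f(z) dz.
By the residue theorem, ∮_C f(z) dz = 2πi · (sum of the residues of f at the poles inside |z| = 6).

The denominator factors as (z + 2)*(z + 1), so the singularities of f are simple poles at z = -2, z = -1.
  |-2|² = 4 < 36 = 6², so this pole is inside the contour.
  |-1|² = 1 < 36 = 6², so this pole is inside the contour.

With P(z) = 2*z - 4 and Q(z) = z^2 + 3*z + 2, each pole is simple, so Res(f, z₀) = P(z₀)/Q'(z₀) with Q'(z) = 2*z + 3.
  Res(f, -2) = P(-2)/Q'(-2) = (-8)/(-1) = 8
  Res(f, -1) = P(-1)/Q'(-1) = (-6)/(1) = -6

Sum of residues inside C: 2
∮_C f(z) dz = 2πi · (2) = 4*I*pi

Final answer: 4*I*pi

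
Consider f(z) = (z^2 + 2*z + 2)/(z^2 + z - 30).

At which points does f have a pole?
The singularities of f are the zeros of the denominator. Factoring,
  z^2 + z - 30 = (z + 6)*(z - 5)
so the candidates are z = -6, z = 5.

Check the numerator P(z) = z^2 + 2*z + 2 at each one:
  P(-6) = 26 ≠ 0, so z = -6 is a (simple) pole.
  P(5) = 37 ≠ 0, so z = 5 is a (simple) pole.

Poles of f: {-6, 5}

Final answer: {-6, 5}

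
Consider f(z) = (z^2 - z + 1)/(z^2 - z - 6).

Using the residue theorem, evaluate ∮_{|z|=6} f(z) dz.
0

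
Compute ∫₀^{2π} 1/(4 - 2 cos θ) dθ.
sqrt(3)*pi/3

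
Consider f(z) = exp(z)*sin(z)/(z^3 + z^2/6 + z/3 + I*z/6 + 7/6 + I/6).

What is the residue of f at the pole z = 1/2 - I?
(-252/1885 + 456*I/1885)*exp(1/2 - I)*sin(1/2 - I)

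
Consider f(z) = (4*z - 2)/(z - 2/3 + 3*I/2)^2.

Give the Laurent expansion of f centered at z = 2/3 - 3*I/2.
Put w = z - (2/3 - 3*I/2), i.e. z = w + 2/3 - 3*I/2. The denominator is w^2, so it suffices to rewrite the numerator in powers of w.

P(z) = 4*z - 2
P(w + 2/3 - 3*I/2) = 2/3 - 6*I + 4*w

Dividing each term by w^2:
  f = (2/3 - 6*I)/w^2 + 4/w

Substituting back w = z - 2/3 + 3*I/2:
  f(z) = (2/3 - 6*I)/(z - 2/3 + 3*I/2)^2 + 4/(z - 2/3 + 3*I/2)

The series is finite because the numerator is a polynomial; the negative powers form the principal part, and the coefficient of 1/(z - 2/3 + 3*I/2) gives Res(f, 2/3 - 3*I/2) = 4.

Final answer: (2/3 - 6*I)/(z - 2/3 + 3*I/2)^2 + 4/(z - 2/3 + 3*I/2)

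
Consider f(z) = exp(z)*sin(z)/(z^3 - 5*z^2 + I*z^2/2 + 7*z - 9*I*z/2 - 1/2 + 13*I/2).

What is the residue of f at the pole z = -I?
(-22/221 - 20*I/221)*exp(-I)*sinh(1)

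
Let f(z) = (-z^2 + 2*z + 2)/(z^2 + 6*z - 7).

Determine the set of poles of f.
The singularities of f are the zeros of the denominator. Factoring,
  z^2 + 6*z - 7 = (z - 1)*(z + 7)
so the candidates are z = 1, z = -7.

Check the numerator P(z) = -z^2 + 2*z + 2 at each one:
  P(1) = 3 ≠ 0, so z = 1 is a (simple) pole.
  P(-7) = -61 ≠ 0, so z = -7 is a (simple) pole.

Poles of f: {-7, 1}

Final answer: {-7, 1}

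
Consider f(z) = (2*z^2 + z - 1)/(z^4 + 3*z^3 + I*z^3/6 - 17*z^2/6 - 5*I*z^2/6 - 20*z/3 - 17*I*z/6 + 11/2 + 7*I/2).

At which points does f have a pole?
The singularities of f are the zeros of the denominator. Factoring,
  z^4 + 3*z^3 + I*z^3/6 - 17*z^2/6 - 5*I*z^2/6 - 20*z/3 - 17*I*z/6 + 11/2 + 7*I/2 = (z - 1)*(z + 2 + I/2)*(z - 1 - I/3)*(z + 3)
so the candidates are z = 1, z = -2 - I/2, z = 1 + I/3, z = -3.

Check the numerator P(z) = 2*z^2 + z - 1 at each one:
  P(1) = 2 ≠ 0, so z = 1 is a (simple) pole.
  P(-2 - I/2) = 9/2 + 7*I/2 ≠ 0, so z = -2 - I/2 is a (simple) pole.
  P(1 + I/3) = 16/9 + 5*I/3 ≠ 0, so z = 1 + I/3 is a (simple) pole.
  P(-3) = 14 ≠ 0, so z = -3 is a (simple) pole.

Poles of f: {-3, -2 - I/2, 1, 1 + I/3}

Final answer: {-3, -2 - I/2, 1, 1 + I/3}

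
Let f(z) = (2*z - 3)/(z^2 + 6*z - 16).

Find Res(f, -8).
19/10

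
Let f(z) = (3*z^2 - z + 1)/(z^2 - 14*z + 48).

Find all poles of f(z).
The singularities of f are the zeros of the denominator. Factoring,
  z^2 - 14*z + 48 = (z - 6)*(z - 8)
so the candidates are z = 6, z = 8.

Check the numerator P(z) = 3*z^2 - z + 1 at each one:
  P(6) = 103 ≠ 0, so z = 6 is a (simple) pole.
  P(8) = 185 ≠ 0, so z = 8 is a (simple) pole.

Poles of f: {6, 8}

Final answer: {6, 8}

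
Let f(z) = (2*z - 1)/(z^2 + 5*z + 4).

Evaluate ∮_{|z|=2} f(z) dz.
-2*I*pi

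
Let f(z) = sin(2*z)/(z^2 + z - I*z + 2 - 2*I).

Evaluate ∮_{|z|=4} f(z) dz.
By the residue theorem, ∮_C f(z) dz = 2πi · (sum of the residues of f at the poles inside |z| = 4).

The denominator factors as (z - 2*I)*(z + 1 + I), so the singularities of f are simple poles at z = 2*I, z = -1 - I.
  |2*I|² = 4 < 16 = 4², so this pole is inside the contour.
  |-1 - I|² = 2 < 16 = 4², so this pole is inside the contour.

With P(z) = sin(2*z) and Q(z) = z^2 + z - I*z + 2 - 2*I, each pole is simple, so Res(f, z₀) = P(z₀)/Q'(z₀) with Q'(z) = 2*z + 1 - I.
  Res(f, 2*I) = P(2*I)/Q'(2*I) = (I*sinh(4))/(1 + 3*I) = (3/10 + I/10)*sinh(4)
  Res(f, -1 - I) = P(-1 - I)/Q'(-1 - I) = (-sin(2 + 2*I))/(-1 - 3*I) = (1/10 - 3*I/10)*sin(2 + 2*I)

Sum of residues inside C: (1/10 - 3*I/10)*sin(2 + 2*I) + (3/10 + I/10)*sinh(4)
∮_C f(z) dz = 2πi · ((1/10 - 3*I/10)*sin(2 + 2*I) + (3/10 + I/10)*sinh(4)) = pi*(3/5 + I/5)*sin(2 + 2*I) + pi*(-1/5 + 3*I/5)*sinh(4)

Final answer: pi*(3/5 + I/5)*sin(2 + 2*I) + pi*(-1/5 + 3*I/5)*sinh(4)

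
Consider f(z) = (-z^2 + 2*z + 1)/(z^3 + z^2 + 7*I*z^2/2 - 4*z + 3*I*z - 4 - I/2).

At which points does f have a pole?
{-1 - 2*I, -1, 1 - 3*I/2}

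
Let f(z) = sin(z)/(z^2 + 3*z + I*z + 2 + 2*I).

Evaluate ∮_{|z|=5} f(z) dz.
pi*(1 - I)*sin(1 + I) + pi*(-1 + I)*sin(2)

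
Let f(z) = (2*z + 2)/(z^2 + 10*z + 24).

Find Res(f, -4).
Write f(z) = P(z)/Q(z) with P(z) = 2*z + 2 and Q(z) = z^2 + 10*z + 24.
The denominator factors as Q(z) = (z + 4)*(z + 6), so z = -4 is a simple zero of Q and P is analytic there; z = -4 is therefore a simple pole and
  Res(f, z₀) = P(z₀)/Q'(z₀).

Q'(z) = 2*z + 10, so Q'(-4) = 2.
P(-4) = -6.

Res(f, -4) = (-6)/(2) = -3

Final answer: -3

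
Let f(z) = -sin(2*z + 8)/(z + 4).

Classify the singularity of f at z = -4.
Let u = z + 4. The argument of sin is 2*z + 8 = 2u, so
  f = -sin(2u)/u = -((2u) - (2u)^3/6 + ...)/u = -2 + (4/3)*u^2 - ...
The Laurent expansion about u = 0 has no negative powers; equivalently lim_{z→-4} f(z) = -2 exists and is finite.
So the singularity is removable.

Final answer: removable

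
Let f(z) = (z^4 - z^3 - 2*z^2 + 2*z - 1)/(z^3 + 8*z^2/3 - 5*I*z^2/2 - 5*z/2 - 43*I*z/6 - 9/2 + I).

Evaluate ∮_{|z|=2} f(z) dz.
By the residue theorem, ∮_C f(z) dz = 2πi · (sum of the residues of f at the poles inside |z| = 2).

The denominator factors as (z - 1/3 - 3*I/2)*(z - I)*(z + 3), so the singularities of f are simple poles at z = 1/3 + 3*I/2, z = I, z = -3.
  |1/3 + 3*I/2|² = 85/36 < 4 = 2², so this pole is inside the contour.
  |I|² = 1 < 4 = 2², so this pole is inside the contour.
  |-3|² = 9 > 4 = 2², so this pole is outside the contour.

With P(z) = z^4 - z^3 - 2*z^2 + 2*z - 1 and Q(z) = z^3 + 8*z^2/3 - 5*I*z^2/2 - 5*z/2 - 43*I*z/6 - 9/2 + I, each pole is simple, so Res(f, z₀) = P(z₀)/Q'(z₀) with Q'(z) = 3*z^2 + 16*z/3 - 5*I*z - 5/2 - 43*I/6.
  Res(f, 1/3 + 3*I/2) = P(1/3 + 3*I/2)/Q'(1/3 + 3*I/2) = (12613/1296 - 29*I/72)/(13/36 + 13*I/6) = 9481/17316 - 6350*I/1443
  Res(f, I) = P(I)/Q'(I) = (2 + 3*I)/(-1/2 - 11*I/6) = -9/5 + 3*I/5

Sum of residues inside C: -108439/86580 - 27421*I/7215
∮_C f(z) dz = 2πi · (-108439/86580 - 27421*I/7215) = pi*(54842/7215 - 108439*I/43290)

Final answer: pi*(54842/7215 - 108439*I/43290)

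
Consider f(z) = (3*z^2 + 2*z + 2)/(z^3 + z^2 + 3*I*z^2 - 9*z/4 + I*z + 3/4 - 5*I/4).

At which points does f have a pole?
The singularities of f are the zeros of the denominator. Factoring,
  z^3 + z^2 + 3*I*z^2 - 9*z/4 + I*z + 3/4 - 5*I/4 = (z + 1 + I)*(z + 1/2 + 2*I)*(z - 1/2)
so the candidates are z = -1 - I, z = -1/2 - 2*I, z = 1/2.

Check the numerator P(z) = 3*z^2 + 2*z + 2 at each one:
  P(-1 - I) = 4*I ≠ 0, so z = -1 - I is a (simple) pole.
  P(-1/2 - 2*I) = -41/4 + 2*I ≠ 0, so z = -1/2 - 2*I is a (simple) pole.
  P(1/2) = 15/4 ≠ 0, so z = 1/2 is a (simple) pole.

Poles of f: {-1 - I, -1/2 - 2*I, 1/2}

Final answer: {-1 - I, -1/2 - 2*I, 1/2}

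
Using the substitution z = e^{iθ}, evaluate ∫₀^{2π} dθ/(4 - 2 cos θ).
sqrt(3)*pi/3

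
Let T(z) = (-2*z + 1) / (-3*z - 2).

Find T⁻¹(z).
(-2*z - 1)/(3*z - 2)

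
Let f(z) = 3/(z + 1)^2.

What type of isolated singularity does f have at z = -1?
Write f(z) = g(z)/(z + 1)^2 with g(z) = 3.
g is entire and g(-1) = 3 ≠ 0, so no factor of (z + 1) cancels: the Laurent expansion of f about z = -1 starts at the power -2, i.e. lim_{z→z₀} (z - z₀)^2 f(z) = 3 is finite and nonzero.
So z = -1 is a pole of order 2.

Final answer: pole of order 2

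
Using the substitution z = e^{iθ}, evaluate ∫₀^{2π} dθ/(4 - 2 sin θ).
Call the integral J. The integrand is 2π-periodic and we integrate over a full period, so shifting θ does not change the value (θ → θ + π/2 turns sin θ into cos θ; θ → θ + π flips the sign of the trig term). Hence
  J = ∫₀^{2π} dθ/(4 + 2 cos θ).
Put z = e^{iθ}: then cos θ = (z + 1/z)/2, dθ = dz/(iz), and z runs once counterclockwise around |z| = 1:
  J = ∮_{|z|=1} 1/(4 + 2*(z + 1/z)/2) · dz/(iz) = (2/i) ∮_{|z|=1} dz/(2*z^2 + 8*z + 2).
The roots of 2*z^2 + 8*z + 2 are z = (-4 ± sqrt(4^2 - 2^2))/2, with sqrt(12) = 2*sqrt(3); their product is 1, so only z₊ = -2 + sqrt(3) lies inside the unit circle (z₋ = -2 - sqrt(3) lies outside).
z₊ is a simple zero of q(z) = 2*z^2 + 8*z + 2, so Res(1/q, z₊) = 1/q'(z₊) with q'(z) = 4*z + 8; and q'(z₊) = 2*(z₊ - z₋) = 4*sqrt(3).
Therefore J = (2/i) · 2πi · 1/(4*sqrt(3)) = 2*pi/(2*sqrt(3)) = sqrt(3)*pi/3

Final answer: sqrt(3)*pi/3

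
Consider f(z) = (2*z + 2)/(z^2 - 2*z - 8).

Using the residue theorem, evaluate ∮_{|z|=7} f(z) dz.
4*I*pi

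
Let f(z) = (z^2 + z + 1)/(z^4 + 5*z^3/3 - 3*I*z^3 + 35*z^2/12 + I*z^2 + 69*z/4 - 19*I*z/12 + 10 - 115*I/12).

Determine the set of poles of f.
The singularities of f are the zeros of the denominator. Factoring,
  z^4 + 5*z^3/3 - 3*I*z^3 + 35*z^2/12 + I*z^2 + 69*z/4 - 19*I*z/12 + 10 - 115*I/12 = (z + 1 - I/2)*(z + 1 - 3*I/2)*(z + 2/3 - 3*I)*(z - 1 + 2*I)
so the candidates are z = -1 + I/2, z = -1 + 3*I/2, z = -2/3 + 3*I, z = 1 - 2*I.

Check the numerator P(z) = z^2 + z + 1 at each one:
  P(-1 + I/2) = 3/4 - I/2 ≠ 0, so z = -1 + I/2 is a (simple) pole.
  P(-1 + 3*I/2) = -5/4 - 3*I/2 ≠ 0, so z = -1 + 3*I/2 is a (simple) pole.
  P(-2/3 + 3*I) = -74/9 - I ≠ 0, so z = -2/3 + 3*I is a (simple) pole.
  P(1 - 2*I) = -1 - 6*I ≠ 0, so z = 1 - 2*I is a (simple) pole.

Poles of f: {-1 + I/2, -1 + 3*I/2, -2/3 + 3*I, 1 - 2*I}

Final answer: {-1 + I/2, -1 + 3*I/2, -2/3 + 3*I, 1 - 2*I}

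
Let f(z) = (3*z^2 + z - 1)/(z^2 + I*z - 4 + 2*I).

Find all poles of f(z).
The singularities of f are the zeros of the denominator. Factoring,
  z^2 + I*z - 4 + 2*I = (z + 2)*(z - 2 + I)
so the candidates are z = -2, z = 2 - I.

Check the numerator P(z) = 3*z^2 + z - 1 at each one:
  P(-2) = 9 ≠ 0, so z = -2 is a (simple) pole.
  P(2 - I) = 10 - 13*I ≠ 0, so z = 2 - I is a (simple) pole.

Poles of f: {-2, 2 - I}

Final answer: {-2, 2 - I}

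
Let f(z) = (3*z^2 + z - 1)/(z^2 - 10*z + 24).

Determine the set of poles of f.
{4, 6}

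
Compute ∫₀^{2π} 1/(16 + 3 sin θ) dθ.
Call the integral J. The integrand is 2π-periodic and we integrate over a full period, so shifting θ does not change the value (θ → θ + π/2 turns sin θ into cos θ). Hence
  J = ∫₀^{2π} dθ/(16 + 3 cos θ).
Put z = e^{iθ}: then cos θ = (z + 1/z)/2, dθ = dz/(iz), and z runs once counterclockwise around |z| = 1:
  J = ∮_{|z|=1} 1/(16 + 3*(z + 1/z)/2) · dz/(iz) = (2/i) ∮_{|z|=1} dz/(3*z^2 + 32*z + 3).
The roots of 3*z^2 + 32*z + 3 are z = (-16 ± sqrt(16^2 - 3^2))/3, with sqrt(247) = sqrt(247); their product is 1, so only z₊ = -16/3 + sqrt(247)/3 lies inside the unit circle (z₋ = -16/3 - sqrt(247)/3 lies outside).
z₊ is a simple zero of q(z) = 3*z^2 + 32*z + 3, so Res(1/q, z₊) = 1/q'(z₊) with q'(z) = 6*z + 32; and q'(z₊) = 3*(z₊ - z₋) = 2*sqrt(247).
Therefore J = (2/i) · 2πi · 1/(2*sqrt(247)) = 2*pi/(sqrt(247)) = 2*sqrt(247)*pi/247

Final answer: 2*sqrt(247)*pi/247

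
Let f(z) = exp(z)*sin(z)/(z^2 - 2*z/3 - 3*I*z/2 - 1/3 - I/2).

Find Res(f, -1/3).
Write f(z) = P(z)/Q(z) with P(z) = exp(z)*sin(z) and Q(z) = z^2 - 2*z/3 - 3*I*z/2 - 1/3 - I/2.
The denominator factors as Q(z) = (z - 1 - 3*I/2)*(z + 1/3), so z = -1/3 is a simple zero of Q and P is analytic there; z = -1/3 is therefore a simple pole and
  Res(f, z₀) = P(z₀)/Q'(z₀).

Q'(z) = 2*z - 2/3 - 3*I/2, so Q'(-1/3) = -4/3 - 3*I/2.
P(-1/3) = -exp(-1/3)*sin(1/3).

Res(f, -1/3) = (-exp(-1/3)*sin(1/3))/(-4/3 - 3*I/2) = (48/145 - 54*I/145)*exp(-1/3)*sin(1/3)

Final answer: (48/145 - 54*I/145)*exp(-1/3)*sin(1/3)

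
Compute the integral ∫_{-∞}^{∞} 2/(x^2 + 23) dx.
Let f(z) = 2/(z^2 + 23). The denominator has no real zeros and deg Q - deg P = 2 ≥ 2, so the integral of f over the upper semicircle |z| = R tends to 0 as R → ∞. Closing the contour in the upper half-plane,
  ∫_{-∞}^{∞} f(x) dx = 2πi · Σ Res(f, z_k)  over the poles with Im z_k > 0.

Zeros of the denominator: z^2 + 23 = 0 gives z = ±sqrt(23)*I.
Upper half-plane: z = sqrt(23)*I (simple).

Each pole is a simple zero of Q(z) = z^2 + 23, so Res(f, z₀) = P(z₀)/Q'(z₀) with P(z) = 2, Q'(z) = 2*z:
  Res(f, sqrt(23)*I) = (2)/(2*sqrt(23)*I) = -sqrt(23)*I/23

∫_{-∞}^{∞} f(x) dx = 2πi · (-sqrt(23)*I/23) = 2*sqrt(23)*pi/23

Final answer: 2*sqrt(23)*pi/23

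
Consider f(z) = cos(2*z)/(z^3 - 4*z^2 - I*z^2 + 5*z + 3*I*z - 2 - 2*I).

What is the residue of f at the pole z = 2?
(1/2 + I/2)*cos(4)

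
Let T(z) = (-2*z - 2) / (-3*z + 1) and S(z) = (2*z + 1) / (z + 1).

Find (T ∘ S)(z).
(6*z + 4)/(5*z + 2)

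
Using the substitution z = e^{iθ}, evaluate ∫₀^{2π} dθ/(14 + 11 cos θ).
2*sqrt(3)*pi/15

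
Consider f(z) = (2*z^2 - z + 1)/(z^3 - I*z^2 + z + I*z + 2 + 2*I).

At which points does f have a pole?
{-1, 2*I, 1 - I}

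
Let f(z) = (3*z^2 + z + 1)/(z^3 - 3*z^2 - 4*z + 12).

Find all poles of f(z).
{-2, 2, 3}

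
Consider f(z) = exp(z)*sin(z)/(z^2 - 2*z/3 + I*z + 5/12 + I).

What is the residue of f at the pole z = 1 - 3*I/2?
(3/13 + 9*I/26)*exp(1 - 3*I/2)*sin(1 - 3*I/2)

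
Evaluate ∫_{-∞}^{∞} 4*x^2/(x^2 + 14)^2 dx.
Let f(z) = 4*z^2/(z^2 + 14)^2. The denominator has no real zeros and deg Q - deg P = 2 ≥ 2, so the integral of f over the upper semicircle |z| = R tends to 0 as R → ∞. Closing the contour in the upper half-plane,
  ∫_{-∞}^{∞} f(x) dx = 2πi · Σ Res(f, z_k)  over the poles with Im z_k > 0.

Zeros of the denominator: z^2 + 14 = 0 gives z = ±sqrt(14)*I.
Upper half-plane: z = sqrt(14)*I (a pole of order 2).

Write f(z) = g(z)/(z - sqrt(14)*I)^2 with g(z) = 4*z^2/(z + sqrt(14)*I)^2. For a double pole, Res(f, z₀) = g'(z₀):
  g'(z) = 8*sqrt(14)*I*z/(z + sqrt(14)*I)^3
  Res(f, sqrt(14)*I) = g'(sqrt(14)*I) = -sqrt(14)*I/14

∫_{-∞}^{∞} f(x) dx = 2πi · (-sqrt(14)*I/14) = sqrt(14)*pi/7

Final answer: sqrt(14)*pi/7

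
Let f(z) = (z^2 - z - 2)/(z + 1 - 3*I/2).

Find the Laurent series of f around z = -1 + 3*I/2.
(-9/4 - 9*I/2)/(z + 1 - 3*I/2) - 3 + 3*I + (z + 1 - 3*I/2)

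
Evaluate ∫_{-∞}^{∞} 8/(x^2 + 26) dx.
Let f(z) = 8/(z^2 + 26). The denominator has no real zeros and deg Q - deg P = 2 ≥ 2, so the integral of f over the upper semicircle |z| = R tends to 0 as R → ∞. Closing the contour in the upper half-plane,
  ∫_{-∞}^{∞} f(x) dx = 2πi · Σ Res(f, z_k)  over the poles with Im z_k > 0.

Zeros of the denominator: z^2 + 26 = 0 gives z = ±sqrt(26)*I.
Upper half-plane: z = sqrt(26)*I (simple).

Each pole is a simple zero of Q(z) = z^2 + 26, so Res(f, z₀) = P(z₀)/Q'(z₀) with P(z) = 8, Q'(z) = 2*z:
  Res(f, sqrt(26)*I) = (8)/(2*sqrt(26)*I) = -2*sqrt(26)*I/13

∫_{-∞}^{∞} f(x) dx = 2πi · (-2*sqrt(26)*I/13) = 4*sqrt(26)*pi/13

Final answer: 4*sqrt(26)*pi/13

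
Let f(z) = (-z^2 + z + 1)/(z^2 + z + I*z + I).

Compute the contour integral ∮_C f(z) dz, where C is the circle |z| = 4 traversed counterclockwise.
pi*(-2 + 4*I)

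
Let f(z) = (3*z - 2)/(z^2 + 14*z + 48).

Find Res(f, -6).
Write f(z) = P(z)/Q(z) with P(z) = 3*z - 2 and Q(z) = z^2 + 14*z + 48.
The denominator factors as Q(z) = (z + 8)*(z + 6), so z = -6 is a simple zero of Q and P is analytic there; z = -6 is therefore a simple pole and
  Res(f, z₀) = P(z₀)/Q'(z₀).

Q'(z) = 2*z + 14, so Q'(-6) = 2.
P(-6) = -20.

Res(f, -6) = (-20)/(2) = -10

Final answer: -10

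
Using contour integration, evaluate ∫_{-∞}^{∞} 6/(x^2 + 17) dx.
Let f(z) = 6/(z^2 + 17). The denominator has no real zeros and deg Q - deg P = 2 ≥ 2, so the integral of f over the upper semicircle |z| = R tends to 0 as R → ∞. Closing the contour in the upper half-plane,
  ∫_{-∞}^{∞} f(x) dx = 2πi · Σ Res(f, z_k)  over the poles with Im z_k > 0.

Zeros of the denominator: z^2 + 17 = 0 gives z = ±sqrt(17)*I.
Upper half-plane: z = sqrt(17)*I (simple).

Each pole is a simple zero of Q(z) = z^2 + 17, so Res(f, z₀) = P(z₀)/Q'(z₀) with P(z) = 6, Q'(z) = 2*z:
  Res(f, sqrt(17)*I) = (6)/(2*sqrt(17)*I) = -3*sqrt(17)*I/17

∫_{-∞}^{∞} f(x) dx = 2πi · (-3*sqrt(17)*I/17) = 6*sqrt(17)*pi/17

Final answer: 6*sqrt(17)*pi/17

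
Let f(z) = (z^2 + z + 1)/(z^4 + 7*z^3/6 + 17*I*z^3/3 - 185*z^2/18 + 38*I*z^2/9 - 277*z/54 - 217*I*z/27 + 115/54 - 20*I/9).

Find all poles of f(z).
The singularities of f are the zeros of the denominator. Factoring,
  z^4 + 7*z^3/6 + 17*I*z^3/3 - 185*z^2/18 + 38*I*z^2/9 - 277*z/54 - 217*I*z/27 + 115/54 - 20*I/9 = (z + 2/3 + 3*I)*(z + 2/3 + I)*(z - 1/2 + I)*(z + 1/3 + 2*I/3)
so the candidates are z = -2/3 - 3*I, z = -2/3 - I, z = 1/2 - I, z = -1/3 - 2*I/3.

Check the numerator P(z) = z^2 + z + 1 at each one:
  P(-2/3 - 3*I) = -74/9 + I ≠ 0, so z = -2/3 - 3*I is a (simple) pole.
  P(-2/3 - I) = -2/9 + I/3 ≠ 0, so z = -2/3 - I is a (simple) pole.
  P(1/2 - I) = 3/4 - 2*I ≠ 0, so z = 1/2 - I is a (simple) pole.
  P(-1/3 - 2*I/3) = 1/3 - 2*I/9 ≠ 0, so z = -1/3 - 2*I/3 is a (simple) pole.

Poles of f: {-2/3 - 3*I, -2/3 - I, -1/3 - 2*I/3, 1/2 - I}

Final answer: {-2/3 - 3*I, -2/3 - I, -1/3 - 2*I/3, 1/2 - I}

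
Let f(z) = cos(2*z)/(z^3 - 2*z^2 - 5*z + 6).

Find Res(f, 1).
-cos(2)/6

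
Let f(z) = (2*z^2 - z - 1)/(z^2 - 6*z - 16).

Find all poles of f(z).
The singularities of f are the zeros of the denominator. Factoring,
  z^2 - 6*z - 16 = (z + 2)*(z - 8)
so the candidates are z = -2, z = 8.

Check the numerator P(z) = 2*z^2 - z - 1 at each one:
  P(-2) = 9 ≠ 0, so z = -2 is a (simple) pole.
  P(8) = 119 ≠ 0, so z = 8 is a (simple) pole.

Poles of f: {-2, 8}

Final answer: {-2, 8}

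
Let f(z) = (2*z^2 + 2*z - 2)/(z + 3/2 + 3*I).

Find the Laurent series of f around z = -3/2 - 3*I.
Put w = z - (-3/2 - 3*I), i.e. z = w - 3/2 - 3*I. The denominator is w, so it suffices to rewrite the numerator in powers of w.

P(z) = 2*z^2 + 2*z - 2
P(w - 3/2 - 3*I) = -37/2 + 12*I + (-4 - 12*I)*w + 2*w^2

Dividing each term by w:
  f = (-37/2 + 12*I)/w - 4 - 12*I + 2*w

Substituting back w = z + 3/2 + 3*I:
  f(z) = (-37/2 + 12*I)/(z + 3/2 + 3*I) - 4 - 12*I + 2*(z + 3/2 + 3*I)

The series is finite because the numerator is a polynomial; the negative powers form the principal part, and the coefficient of 1/(z + 3/2 + 3*I) gives Res(f, -3/2 - 3*I) = -37/2 + 12*I.

Final answer: (-37/2 + 12*I)/(z + 3/2 + 3*I) - 4 - 12*I + 2*(z + 3/2 + 3*I)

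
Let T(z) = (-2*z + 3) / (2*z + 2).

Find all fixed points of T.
{-sqrt(10)/2 - 1, -1 + sqrt(10)/2}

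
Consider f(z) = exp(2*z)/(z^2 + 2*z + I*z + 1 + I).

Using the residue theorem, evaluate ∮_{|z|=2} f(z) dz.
2*pi*exp(-2) - 2*pi*exp(-2 - 2*I)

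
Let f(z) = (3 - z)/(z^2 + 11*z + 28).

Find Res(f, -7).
Write f(z) = P(z)/Q(z) with P(z) = 3 - z and Q(z) = z^2 + 11*z + 28.
The denominator factors as Q(z) = (z + 4)*(z + 7), so z = -7 is a simple zero of Q and P is analytic there; z = -7 is therefore a simple pole and
  Res(f, z₀) = P(z₀)/Q'(z₀).

Q'(z) = 2*z + 11, so Q'(-7) = -3.
P(-7) = 10.

Res(f, -7) = (10)/(-3) = -10/3

Final answer: -10/3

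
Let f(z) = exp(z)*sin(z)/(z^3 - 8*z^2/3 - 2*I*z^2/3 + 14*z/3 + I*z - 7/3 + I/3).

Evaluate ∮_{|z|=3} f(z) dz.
pi*(9/25 + 27*I/25)*exp(2/3 - I/3)*sin(2/3 - I/3) + pi*(-2/5 - 4*I/5)*exp(1 - I)*sin(1 - I) + pi*(1/25 - 7*I/25)*exp(1 + 2*I)*sin(1 + 2*I)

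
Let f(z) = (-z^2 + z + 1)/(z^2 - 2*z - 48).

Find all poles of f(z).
{-6, 8}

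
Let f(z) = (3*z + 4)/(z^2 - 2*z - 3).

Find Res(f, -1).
-1/4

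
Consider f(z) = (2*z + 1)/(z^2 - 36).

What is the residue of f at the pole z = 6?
Write f(z) = P(z)/Q(z) with P(z) = 2*z + 1 and Q(z) = z^2 - 36.
The denominator factors as Q(z) = (z + 6)*(z - 6), so z = 6 is a simple zero of Q and P is analytic there; z = 6 is therefore a simple pole and
  Res(f, z₀) = P(z₀)/Q'(z₀).

Q'(z) = 2*z, so Q'(6) = 12.
P(6) = 13.

Res(f, 6) = (13)/(12) = 13/12

Final answer: 13/12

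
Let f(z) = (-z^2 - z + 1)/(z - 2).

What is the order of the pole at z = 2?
Factor the denominator:
  z - 2 = (z - 2)

The numerator P(z) = -z^2 - z + 1 has P(2) = -5 ≠ 0, so no factor of (z - 2) cancels.
Near z = 2 we can therefore write f(z) = g(z)/(z - 2) with g analytic at 2 and g(2) ≠ 0 (g is just the numerator).

Hence z = 2 is a pole of order 1.

Final answer: 1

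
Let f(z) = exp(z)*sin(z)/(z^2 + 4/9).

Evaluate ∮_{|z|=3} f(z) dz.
By the residue theorem, ∮_C f(z) dz = 2πi · (sum of the residues of f at the poles inside |z| = 3).

The denominator factors as (z - 2*I/3)*(z + 2*I/3), so the singularities of f are simple poles at z = 2*I/3, z = -2*I/3.
  |2*I/3|² = 4/9 < 9 = 3², so this pole is inside the contour.
  |-2*I/3|² = 4/9 < 9 = 3², so this pole is inside the contour.

With P(z) = exp(z)*sin(z) and Q(z) = z^2 + 4/9, each pole is simple, so Res(f, z₀) = P(z₀)/Q'(z₀) with Q'(z) = 2*z.
  Res(f, 2*I/3) = P(2*I/3)/Q'(2*I/3) = (I*exp(2*I/3)*sinh(2/3))/(4*I/3) = 3*exp(2*I/3)*sinh(2/3)/4
  Res(f, -2*I/3) = P(-2*I/3)/Q'(-2*I/3) = (-I*exp(-2*I/3)*sinh(2/3))/(-4*I/3) = 3*exp(-2*I/3)*sinh(2/3)/4

Sum of residues inside C: 3*exp(-2*I/3)*sinh(2/3)/4 + 3*exp(2*I/3)*sinh(2/3)/4
∮_C f(z) dz = 2πi · (3*exp(-2*I/3)*sinh(2/3)/4 + 3*exp(2*I/3)*sinh(2/3)/4) = 3*I*pi*exp(2*I/3)*sinh(2/3)/2 + 3*I*pi*exp(-2*I/3)*sinh(2/3)/2

Final answer: 3*I*pi*exp(2*I/3)*sinh(2/3)/2 + 3*I*pi*exp(-2*I/3)*sinh(2/3)/2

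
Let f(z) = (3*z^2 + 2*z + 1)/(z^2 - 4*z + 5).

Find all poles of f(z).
The singularities of f are the zeros of the denominator. Factoring,
  z^2 - 4*z + 5 = (z - 2 + I)*(z - 2 - I)
so the candidates are z = 2 - I, z = 2 + I.

Check the numerator P(z) = 3*z^2 + 2*z + 1 at each one:
  P(2 - I) = 14 - 14*I ≠ 0, so z = 2 - I is a (simple) pole.
  P(2 + I) = 14 + 14*I ≠ 0, so z = 2 + I is a (simple) pole.

Poles of f: {2 - I, 2 + I}

Final answer: {2 - I, 2 + I}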